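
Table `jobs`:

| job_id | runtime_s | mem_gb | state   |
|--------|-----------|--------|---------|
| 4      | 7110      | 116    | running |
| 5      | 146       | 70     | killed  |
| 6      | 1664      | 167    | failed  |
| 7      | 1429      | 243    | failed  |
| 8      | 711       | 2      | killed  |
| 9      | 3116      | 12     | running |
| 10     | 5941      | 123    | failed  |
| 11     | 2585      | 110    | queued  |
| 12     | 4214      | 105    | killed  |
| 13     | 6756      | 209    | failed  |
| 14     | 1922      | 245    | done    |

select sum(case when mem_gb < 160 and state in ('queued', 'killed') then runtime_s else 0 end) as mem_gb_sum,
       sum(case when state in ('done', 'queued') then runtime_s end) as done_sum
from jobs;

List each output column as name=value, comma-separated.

[mem_gb_sum: mem_gb < 160 and state in ('queued', 'killed')]
job_id=4: ✗
job_id=5: ✓ → 146
job_id=6: ✗
job_id=7: ✗
job_id=8: ✓ → 711
job_id=9: ✗
job_id=10: ✗
job_id=11: ✓ → 2585
job_id=12: ✓ → 4214
job_id=13: ✗
job_id=14: ✗
mem_gb_sum = 146 + 711 + 2585 + 4214 = 7656
—
[done_sum: state in ('done', 'queued')]
job_id=4: ✗
job_id=5: ✗
job_id=6: ✗
job_id=7: ✗
job_id=8: ✗
job_id=9: ✗
job_id=10: ✗
job_id=11: ✓ → 2585
job_id=12: ✗
job_id=13: ✗
job_id=14: ✓ → 1922
done_sum = 2585 + 1922 = 4507

mem_gb_sum=7656, done_sum=4507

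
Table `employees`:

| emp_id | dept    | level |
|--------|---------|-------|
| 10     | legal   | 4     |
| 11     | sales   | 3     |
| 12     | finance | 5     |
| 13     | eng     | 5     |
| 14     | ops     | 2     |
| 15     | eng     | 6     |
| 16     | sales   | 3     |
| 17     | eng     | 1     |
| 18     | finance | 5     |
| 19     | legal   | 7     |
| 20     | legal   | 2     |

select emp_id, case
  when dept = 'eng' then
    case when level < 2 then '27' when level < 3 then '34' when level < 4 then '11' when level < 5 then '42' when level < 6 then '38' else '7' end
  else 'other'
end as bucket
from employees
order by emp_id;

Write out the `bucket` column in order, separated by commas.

emp_id=10: dept='legal' → outer ELSE → other
emp_id=11: dept='sales' → outer ELSE → other
emp_id=12: dept='finance' → outer ELSE → other
emp_id=13: dept='eng' → inner[level < 6] → 38
emp_id=14: dept='ops' → outer ELSE → other
emp_id=15: dept='eng' → inner[ELSE] → 7
emp_id=16: dept='sales' → outer ELSE → other
emp_id=17: dept='eng' → inner[level < 2] → 27
emp_id=18: dept='finance' → outer ELSE → other
emp_id=19: dept='legal' → outer ELSE → other
emp_id=20: dept='legal' → outer ELSE → other

other, other, other, 38, other, 7, other, 27, other, other, other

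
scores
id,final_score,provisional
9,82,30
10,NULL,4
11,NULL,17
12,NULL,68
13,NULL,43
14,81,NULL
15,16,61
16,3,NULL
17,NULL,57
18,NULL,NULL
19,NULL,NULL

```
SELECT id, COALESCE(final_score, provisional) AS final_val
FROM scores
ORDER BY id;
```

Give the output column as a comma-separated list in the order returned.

id=9: final_score=82 → 82
id=10: final_score=NULL, provisional=4 → 4
id=11: final_score=NULL, provisional=17 → 17
id=12: final_score=NULL, provisional=68 → 68
id=13: final_score=NULL, provisional=43 → 43
id=14: final_score=81 → 81
id=15: final_score=16 → 16
id=16: final_score=3 → 3
id=17: final_score=NULL, provisional=57 → 57
id=18: final_score=NULL, provisional=NULL (all NULL) → NULL
id=19: final_score=NULL, provisional=NULL (all NULL) → NULL

82, 4, 17, 68, 43, 81, 16, 3, 57, NULL, NULL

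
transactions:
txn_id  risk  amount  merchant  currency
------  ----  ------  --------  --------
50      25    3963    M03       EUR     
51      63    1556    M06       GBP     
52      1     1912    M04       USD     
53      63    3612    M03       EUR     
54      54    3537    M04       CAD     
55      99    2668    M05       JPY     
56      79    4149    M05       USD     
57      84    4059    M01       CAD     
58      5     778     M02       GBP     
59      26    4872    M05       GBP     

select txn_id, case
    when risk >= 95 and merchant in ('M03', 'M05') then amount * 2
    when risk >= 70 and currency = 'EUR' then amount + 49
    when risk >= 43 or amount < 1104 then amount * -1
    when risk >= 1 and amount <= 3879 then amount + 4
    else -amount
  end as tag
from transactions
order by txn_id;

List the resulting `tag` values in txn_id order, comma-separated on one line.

txn_id=50: ELSE → -3963
txn_id=51: risk >= 43 or amount < 1104 → -1556
txn_id=52: risk >= 1 and amount <= 3879 → 1916
txn_id=53: risk >= 43 or amount < 1104 → -3612
txn_id=54: risk >= 43 or amount < 1104 → -3537
txn_id=55: risk >= 95 and merchant in ('M03', 'M05') → 5336
txn_id=56: risk >= 43 or amount < 1104 → -4149
txn_id=57: risk >= 43 or amount < 1104 → -4059
txn_id=58: risk >= 43 or amount < 1104 → -778
txn_id=59: ELSE → -4872

-3963, -1556, 1916, -3612, -3537, 5336, -4149, -4059, -778, -4872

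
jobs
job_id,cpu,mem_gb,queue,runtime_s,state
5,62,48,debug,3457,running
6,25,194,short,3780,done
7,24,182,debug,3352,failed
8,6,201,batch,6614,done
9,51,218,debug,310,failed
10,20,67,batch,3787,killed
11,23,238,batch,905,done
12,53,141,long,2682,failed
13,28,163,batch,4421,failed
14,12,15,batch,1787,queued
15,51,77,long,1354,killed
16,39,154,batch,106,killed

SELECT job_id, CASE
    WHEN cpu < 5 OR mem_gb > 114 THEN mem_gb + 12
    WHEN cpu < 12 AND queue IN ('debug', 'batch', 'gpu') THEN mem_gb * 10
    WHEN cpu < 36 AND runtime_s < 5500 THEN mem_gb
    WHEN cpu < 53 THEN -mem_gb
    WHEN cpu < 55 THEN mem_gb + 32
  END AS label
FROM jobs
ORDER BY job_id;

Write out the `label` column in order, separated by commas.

NULL, 206, 194, 213, 230, 67, 250, 153, 175, 15, -77, 166

job_id=5: (no match → NULL) → NULL
job_id=6: cpu < 5 OR mem_gb > 114 → 206
job_id=7: cpu < 5 OR mem_gb > 114 → 194
job_id=8: cpu < 5 OR mem_gb > 114 → 213
job_id=9: cpu < 5 OR mem_gb > 114 → 230
job_id=10: cpu < 36 AND runtime_s < 5500 → 67
job_id=11: cpu < 5 OR mem_gb > 114 → 250
job_id=12: cpu < 5 OR mem_gb > 114 → 153
job_id=13: cpu < 5 OR mem_gb > 114 → 175
job_id=14: cpu < 36 AND runtime_s < 5500 → 15
job_id=15: cpu < 53 → -77
job_id=16: cpu < 5 OR mem_gb > 114 → 166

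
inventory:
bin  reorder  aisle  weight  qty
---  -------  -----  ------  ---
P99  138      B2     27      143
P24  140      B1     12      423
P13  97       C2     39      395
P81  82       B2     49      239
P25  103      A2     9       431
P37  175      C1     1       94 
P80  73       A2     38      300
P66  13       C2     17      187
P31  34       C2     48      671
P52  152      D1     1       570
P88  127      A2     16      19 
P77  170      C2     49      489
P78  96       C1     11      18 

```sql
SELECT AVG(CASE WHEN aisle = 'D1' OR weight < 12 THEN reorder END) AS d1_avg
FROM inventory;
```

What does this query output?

bin=P99: ✗
bin=P24: ✗
bin=P13: ✗
bin=P81: ✗
bin=P25: ✓ → 103
bin=P37: ✓ → 175
bin=P80: ✗
bin=P66: ✗
bin=P31: ✗
bin=P52: ✓ → 152
bin=P88: ✗
bin=P77: ✗
bin=P78: ✓ → 96
d1_avg = (103 + 175 + 152 + 96) / 4 = 131.5

131.5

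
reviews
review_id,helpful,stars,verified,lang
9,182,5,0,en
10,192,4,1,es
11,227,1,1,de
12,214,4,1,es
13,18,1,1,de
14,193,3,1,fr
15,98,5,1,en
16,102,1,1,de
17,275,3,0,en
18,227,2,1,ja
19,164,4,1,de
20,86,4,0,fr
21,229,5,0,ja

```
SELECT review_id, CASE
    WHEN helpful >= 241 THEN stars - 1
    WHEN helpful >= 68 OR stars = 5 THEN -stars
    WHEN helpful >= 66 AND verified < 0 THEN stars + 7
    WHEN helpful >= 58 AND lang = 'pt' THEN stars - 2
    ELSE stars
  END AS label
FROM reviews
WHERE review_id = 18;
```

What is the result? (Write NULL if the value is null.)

review_id = 18: helpful=227, stars=2, verified=1, lang=ja.
helpful >= 241 → false
helpful >= 68 OR stars = 5 → true → -2

-2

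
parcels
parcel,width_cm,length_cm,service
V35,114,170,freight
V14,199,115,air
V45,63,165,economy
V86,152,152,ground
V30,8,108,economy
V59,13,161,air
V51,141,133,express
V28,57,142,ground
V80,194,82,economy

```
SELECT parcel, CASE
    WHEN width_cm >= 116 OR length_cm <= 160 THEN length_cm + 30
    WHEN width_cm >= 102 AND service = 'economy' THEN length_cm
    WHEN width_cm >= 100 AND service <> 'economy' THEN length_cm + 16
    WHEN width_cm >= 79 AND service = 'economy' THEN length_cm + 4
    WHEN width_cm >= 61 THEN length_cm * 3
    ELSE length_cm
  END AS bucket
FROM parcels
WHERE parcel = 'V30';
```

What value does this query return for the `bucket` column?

parcel = V30: width_cm=8, length_cm=108, service=economy.
width_cm >= 116 OR length_cm <= 160 → true → 138

138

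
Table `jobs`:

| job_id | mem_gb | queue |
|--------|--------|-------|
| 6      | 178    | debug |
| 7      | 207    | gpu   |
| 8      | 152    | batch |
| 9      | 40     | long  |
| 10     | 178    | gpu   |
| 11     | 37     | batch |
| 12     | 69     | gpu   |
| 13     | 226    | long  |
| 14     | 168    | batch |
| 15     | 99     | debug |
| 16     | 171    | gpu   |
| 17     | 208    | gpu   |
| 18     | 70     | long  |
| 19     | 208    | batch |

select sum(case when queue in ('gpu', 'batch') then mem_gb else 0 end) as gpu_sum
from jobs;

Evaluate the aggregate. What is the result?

1398

job_id=6: ✗
job_id=7: ✓ → 207
job_id=8: ✓ → 152
job_id=9: ✗
job_id=10: ✓ → 178
job_id=11: ✓ → 37
job_id=12: ✓ → 69
job_id=13: ✗
job_id=14: ✓ → 168
job_id=15: ✗
job_id=16: ✓ → 171
job_id=17: ✓ → 208
job_id=18: ✗
job_id=19: ✓ → 208
gpu_sum = 207 + 152 + 178 + 37 + 69 + 168 + 171 + 208 + 208 = 1398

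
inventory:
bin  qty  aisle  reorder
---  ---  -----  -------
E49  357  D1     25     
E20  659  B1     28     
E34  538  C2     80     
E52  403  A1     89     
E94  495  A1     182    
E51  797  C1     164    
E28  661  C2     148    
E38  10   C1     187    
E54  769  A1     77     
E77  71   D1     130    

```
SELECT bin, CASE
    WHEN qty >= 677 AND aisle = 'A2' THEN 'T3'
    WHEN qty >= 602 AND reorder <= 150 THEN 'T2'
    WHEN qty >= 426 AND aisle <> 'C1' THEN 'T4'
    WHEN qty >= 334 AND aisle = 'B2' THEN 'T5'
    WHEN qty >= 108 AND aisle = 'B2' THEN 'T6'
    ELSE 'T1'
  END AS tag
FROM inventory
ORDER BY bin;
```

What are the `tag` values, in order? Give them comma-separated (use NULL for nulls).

T2, T2, T4, T1, T1, T1, T1, T2, T1, T4

bin=E20: qty >= 602 AND reorder <= 150 → T2
bin=E28: qty >= 602 AND reorder <= 150 → T2
bin=E34: qty >= 426 AND aisle <> 'C1' → T4
bin=E38: ELSE → T1
bin=E49: ELSE → T1
bin=E51: ELSE → T1
bin=E52: ELSE → T1
bin=E54: qty >= 602 AND reorder <= 150 → T2
bin=E77: ELSE → T1
bin=E94: qty >= 426 AND aisle <> 'C1' → T4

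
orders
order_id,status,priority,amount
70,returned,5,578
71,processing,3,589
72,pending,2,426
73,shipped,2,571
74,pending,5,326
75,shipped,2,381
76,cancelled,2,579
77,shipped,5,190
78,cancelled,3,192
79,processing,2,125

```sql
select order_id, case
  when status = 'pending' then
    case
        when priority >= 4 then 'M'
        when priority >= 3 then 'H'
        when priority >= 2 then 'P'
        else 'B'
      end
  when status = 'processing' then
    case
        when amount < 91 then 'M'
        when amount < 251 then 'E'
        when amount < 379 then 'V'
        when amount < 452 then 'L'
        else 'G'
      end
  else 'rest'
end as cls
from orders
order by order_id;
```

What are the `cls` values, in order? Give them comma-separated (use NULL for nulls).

rest, G, P, rest, M, rest, rest, rest, rest, E

order_id=70: status='returned' → outer ELSE → rest
order_id=71: status='processing' → inner[ELSE] → G
order_id=72: status='pending' → inner[priority >= 2] → P
order_id=73: status='shipped' → outer ELSE → rest
order_id=74: status='pending' → inner[priority >= 4] → M
order_id=75: status='shipped' → outer ELSE → rest
order_id=76: status='cancelled' → outer ELSE → rest
order_id=77: status='shipped' → outer ELSE → rest
order_id=78: status='cancelled' → outer ELSE → rest
order_id=79: status='processing' → inner[amount < 251] → E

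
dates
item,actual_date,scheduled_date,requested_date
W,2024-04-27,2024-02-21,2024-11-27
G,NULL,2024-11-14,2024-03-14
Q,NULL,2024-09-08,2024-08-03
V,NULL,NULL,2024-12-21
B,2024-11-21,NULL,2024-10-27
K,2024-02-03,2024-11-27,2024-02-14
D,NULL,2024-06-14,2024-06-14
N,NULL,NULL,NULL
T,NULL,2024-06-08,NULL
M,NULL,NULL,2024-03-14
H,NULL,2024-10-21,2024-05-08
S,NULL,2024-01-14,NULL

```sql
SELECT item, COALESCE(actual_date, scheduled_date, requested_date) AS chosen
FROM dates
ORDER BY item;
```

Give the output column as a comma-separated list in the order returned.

2024-11-21, 2024-06-14, 2024-11-14, 2024-10-21, 2024-02-03, 2024-03-14, NULL, 2024-09-08, 2024-01-14, 2024-06-08, 2024-12-21, 2024-04-27

item=B: actual_date=2024-11-21 → 2024-11-21
item=D: actual_date=NULL, scheduled_date=2024-06-14 → 2024-06-14
item=G: actual_date=NULL, scheduled_date=2024-11-14 → 2024-11-14
item=H: actual_date=NULL, scheduled_date=2024-10-21 → 2024-10-21
item=K: actual_date=2024-02-03 → 2024-02-03
item=M: actual_date=NULL, scheduled_date=NULL, requested_date=2024-03-14 → 2024-03-14
item=N: actual_date=NULL, scheduled_date=NULL, requested_date=NULL (all NULL) → NULL
item=Q: actual_date=NULL, scheduled_date=2024-09-08 → 2024-09-08
item=S: actual_date=NULL, scheduled_date=2024-01-14 → 2024-01-14
item=T: actual_date=NULL, scheduled_date=2024-06-08 → 2024-06-08
item=V: actual_date=NULL, scheduled_date=NULL, requested_date=2024-12-21 → 2024-12-21
item=W: actual_date=2024-04-27 → 2024-04-27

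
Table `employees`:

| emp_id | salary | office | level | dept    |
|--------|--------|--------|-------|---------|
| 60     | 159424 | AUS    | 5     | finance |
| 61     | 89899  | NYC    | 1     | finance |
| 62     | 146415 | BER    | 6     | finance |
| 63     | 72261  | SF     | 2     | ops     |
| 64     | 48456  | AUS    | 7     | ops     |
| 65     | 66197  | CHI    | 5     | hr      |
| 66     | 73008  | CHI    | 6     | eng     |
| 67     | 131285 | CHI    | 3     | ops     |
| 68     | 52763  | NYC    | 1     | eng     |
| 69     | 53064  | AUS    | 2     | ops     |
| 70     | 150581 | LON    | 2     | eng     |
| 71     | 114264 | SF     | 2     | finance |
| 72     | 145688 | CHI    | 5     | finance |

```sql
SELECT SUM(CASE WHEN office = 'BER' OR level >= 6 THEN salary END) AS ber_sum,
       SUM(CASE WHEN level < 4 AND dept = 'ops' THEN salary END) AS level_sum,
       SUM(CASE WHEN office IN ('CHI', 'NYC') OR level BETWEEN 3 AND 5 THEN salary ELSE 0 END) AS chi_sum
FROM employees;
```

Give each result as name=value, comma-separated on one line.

ber_sum=267879, level_sum=256610, chi_sum=718264

[ber_sum: office = 'BER' OR level >= 6]
emp_id=60: ✗
emp_id=61: ✗
emp_id=62: ✓ → 146415
emp_id=63: ✗
emp_id=64: ✓ → 48456
emp_id=65: ✗
emp_id=66: ✓ → 73008
emp_id=67: ✗
emp_id=68: ✗
emp_id=69: ✗
emp_id=70: ✗
emp_id=71: ✗
emp_id=72: ✗
ber_sum = 146415 + 48456 + 73008 = 267879
—
[level_sum: level < 4 AND dept = 'ops']
emp_id=60: ✗
emp_id=61: ✗
emp_id=62: ✗
emp_id=63: ✓ → 72261
emp_id=64: ✗
emp_id=65: ✗
emp_id=66: ✗
emp_id=67: ✓ → 131285
emp_id=68: ✗
emp_id=69: ✓ → 53064
emp_id=70: ✗
emp_id=71: ✗
emp_id=72: ✗
level_sum = 72261 + 131285 + 53064 = 256610
—
[chi_sum: office IN ('CHI', 'NYC') OR level BETWEEN 3 AND 5]
emp_id=60: ✓ → 159424
emp_id=61: ✓ → 89899
emp_id=62: ✗
emp_id=63: ✗
emp_id=64: ✗
emp_id=65: ✓ → 66197
emp_id=66: ✓ → 73008
emp_id=67: ✓ → 131285
emp_id=68: ✓ → 52763
emp_id=69: ✗
emp_id=70: ✗
emp_id=71: ✗
emp_id=72: ✓ → 145688
chi_sum = 159424 + 89899 + 66197 + 73008 + 131285 + 52763 + 145688 = 718264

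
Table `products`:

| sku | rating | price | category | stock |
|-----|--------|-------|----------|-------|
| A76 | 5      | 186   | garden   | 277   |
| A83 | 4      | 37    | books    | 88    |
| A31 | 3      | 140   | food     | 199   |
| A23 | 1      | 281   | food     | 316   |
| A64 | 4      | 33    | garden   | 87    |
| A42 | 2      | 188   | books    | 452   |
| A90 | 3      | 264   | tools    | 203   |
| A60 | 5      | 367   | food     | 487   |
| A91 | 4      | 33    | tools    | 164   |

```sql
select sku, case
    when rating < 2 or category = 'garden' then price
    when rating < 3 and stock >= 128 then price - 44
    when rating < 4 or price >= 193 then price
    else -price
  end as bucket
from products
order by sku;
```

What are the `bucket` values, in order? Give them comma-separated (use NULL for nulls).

sku=A23: rating < 2 or category = 'garden' → 281
sku=A31: rating < 4 or price >= 193 → 140
sku=A42: rating < 3 and stock >= 128 → 144
sku=A60: rating < 4 or price >= 193 → 367
sku=A64: rating < 2 or category = 'garden' → 33
sku=A76: rating < 2 or category = 'garden' → 186
sku=A83: ELSE → -37
sku=A90: rating < 4 or price >= 193 → 264
sku=A91: ELSE → -33

281, 140, 144, 367, 33, 186, -37, 264, -33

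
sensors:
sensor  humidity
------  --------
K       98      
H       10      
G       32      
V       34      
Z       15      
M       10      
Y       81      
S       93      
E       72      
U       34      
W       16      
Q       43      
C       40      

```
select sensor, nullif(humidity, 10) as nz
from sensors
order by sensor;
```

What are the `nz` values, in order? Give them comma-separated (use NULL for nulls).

40, 72, 32, NULL, 98, NULL, 43, 93, 34, 34, 16, 81, 15

sensor=C: humidity=40 vs 10: differ → 40
sensor=E: humidity=72 vs 10: differ → 72
sensor=G: humidity=32 vs 10: differ → 32
sensor=H: humidity=10 vs 10: equal → NULL
sensor=K: humidity=98 vs 10: differ → 98
sensor=M: humidity=10 vs 10: equal → NULL
sensor=Q: humidity=43 vs 10: differ → 43
sensor=S: humidity=93 vs 10: differ → 93
sensor=U: humidity=34 vs 10: differ → 34
sensor=V: humidity=34 vs 10: differ → 34
sensor=W: humidity=16 vs 10: differ → 16
sensor=Y: humidity=81 vs 10: differ → 81
sensor=Z: humidity=15 vs 10: differ → 15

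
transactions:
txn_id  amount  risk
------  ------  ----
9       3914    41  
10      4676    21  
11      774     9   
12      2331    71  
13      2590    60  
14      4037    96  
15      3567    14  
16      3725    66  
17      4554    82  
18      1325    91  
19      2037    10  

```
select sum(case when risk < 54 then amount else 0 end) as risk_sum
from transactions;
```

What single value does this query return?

14968

txn_id=9: ✓ → 3914
txn_id=10: ✓ → 4676
txn_id=11: ✓ → 774
txn_id=12: ✗
txn_id=13: ✗
txn_id=14: ✗
txn_id=15: ✓ → 3567
txn_id=16: ✗
txn_id=17: ✗
txn_id=18: ✗
txn_id=19: ✓ → 2037
risk_sum = 3914 + 4676 + 774 + 3567 + 2037 = 14968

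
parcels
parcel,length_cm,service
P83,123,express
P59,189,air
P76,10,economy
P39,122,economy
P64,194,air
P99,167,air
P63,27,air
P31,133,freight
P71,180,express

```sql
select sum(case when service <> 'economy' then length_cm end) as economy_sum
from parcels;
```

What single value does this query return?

parcel=P83: ✓ → 123
parcel=P59: ✓ → 189
parcel=P76: ✗
parcel=P39: ✗
parcel=P64: ✓ → 194
parcel=P99: ✓ → 167
parcel=P63: ✓ → 27
parcel=P31: ✓ → 133
parcel=P71: ✓ → 180
economy_sum = 123 + 189 + 194 + 167 + 27 + 133 + 180 = 1013

1013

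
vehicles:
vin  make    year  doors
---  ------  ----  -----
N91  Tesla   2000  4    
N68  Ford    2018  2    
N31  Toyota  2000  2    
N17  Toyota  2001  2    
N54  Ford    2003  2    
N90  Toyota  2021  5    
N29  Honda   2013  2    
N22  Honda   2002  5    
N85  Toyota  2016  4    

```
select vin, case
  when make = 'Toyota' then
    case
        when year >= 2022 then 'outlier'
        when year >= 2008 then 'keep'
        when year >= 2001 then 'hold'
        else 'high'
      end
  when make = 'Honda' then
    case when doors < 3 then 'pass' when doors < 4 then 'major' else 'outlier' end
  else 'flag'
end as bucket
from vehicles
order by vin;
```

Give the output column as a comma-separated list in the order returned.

vin=N17: make='Toyota' → inner[year >= 2001] → hold
vin=N22: make='Honda' → inner[ELSE] → outlier
vin=N29: make='Honda' → inner[doors < 3] → pass
vin=N31: make='Toyota' → inner[ELSE] → high
vin=N54: make='Ford' → outer ELSE → flag
vin=N68: make='Ford' → outer ELSE → flag
vin=N85: make='Toyota' → inner[year >= 2008] → keep
vin=N90: make='Toyota' → inner[year >= 2008] → keep
vin=N91: make='Tesla' → outer ELSE → flag

hold, outlier, pass, high, flag, flag, keep, keep, flag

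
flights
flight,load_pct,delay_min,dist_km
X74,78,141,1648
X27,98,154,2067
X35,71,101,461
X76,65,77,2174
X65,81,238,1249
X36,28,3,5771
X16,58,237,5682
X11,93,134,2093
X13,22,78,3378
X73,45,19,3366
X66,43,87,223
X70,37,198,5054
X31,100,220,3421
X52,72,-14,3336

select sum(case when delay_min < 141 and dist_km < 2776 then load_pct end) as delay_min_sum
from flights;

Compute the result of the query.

flight=X74: ✗
flight=X27: ✗
flight=X35: ✓ → 71
flight=X76: ✓ → 65
flight=X65: ✗
flight=X36: ✗
flight=X16: ✗
flight=X11: ✓ → 93
flight=X13: ✗
flight=X73: ✗
flight=X66: ✓ → 43
flight=X70: ✗
flight=X31: ✗
flight=X52: ✗
delay_min_sum = 71 + 65 + 93 + 43 = 272

272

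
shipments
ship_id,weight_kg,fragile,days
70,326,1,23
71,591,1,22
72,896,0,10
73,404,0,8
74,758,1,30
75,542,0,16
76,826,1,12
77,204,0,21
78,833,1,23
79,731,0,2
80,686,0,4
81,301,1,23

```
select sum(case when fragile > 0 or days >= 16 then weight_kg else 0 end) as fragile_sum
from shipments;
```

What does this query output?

ship_id=70: ✓ → 326
ship_id=71: ✓ → 591
ship_id=72: ✗
ship_id=73: ✗
ship_id=74: ✓ → 758
ship_id=75: ✓ → 542
ship_id=76: ✓ → 826
ship_id=77: ✓ → 204
ship_id=78: ✓ → 833
ship_id=79: ✗
ship_id=80: ✗
ship_id=81: ✓ → 301
fragile_sum = 326 + 591 + 758 + 542 + 826 + 204 + 833 + 301 = 4381

4381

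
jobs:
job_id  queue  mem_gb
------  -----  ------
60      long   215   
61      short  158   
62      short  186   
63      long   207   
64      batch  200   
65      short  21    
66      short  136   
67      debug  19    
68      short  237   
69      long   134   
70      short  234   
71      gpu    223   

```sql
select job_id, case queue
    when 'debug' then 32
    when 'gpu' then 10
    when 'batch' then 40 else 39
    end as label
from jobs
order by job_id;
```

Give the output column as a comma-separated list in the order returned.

39, 39, 39, 39, 40, 39, 39, 32, 39, 39, 39, 10

job_id=60: ELSE → 39
job_id=61: ELSE → 39
job_id=62: ELSE → 39
job_id=63: ELSE → 39
job_id=64: queue='batch' → 40
job_id=65: ELSE → 39
job_id=66: ELSE → 39
job_id=67: queue='debug' → 32
job_id=68: ELSE → 39
job_id=69: ELSE → 39
job_id=70: ELSE → 39
job_id=71: queue='gpu' → 10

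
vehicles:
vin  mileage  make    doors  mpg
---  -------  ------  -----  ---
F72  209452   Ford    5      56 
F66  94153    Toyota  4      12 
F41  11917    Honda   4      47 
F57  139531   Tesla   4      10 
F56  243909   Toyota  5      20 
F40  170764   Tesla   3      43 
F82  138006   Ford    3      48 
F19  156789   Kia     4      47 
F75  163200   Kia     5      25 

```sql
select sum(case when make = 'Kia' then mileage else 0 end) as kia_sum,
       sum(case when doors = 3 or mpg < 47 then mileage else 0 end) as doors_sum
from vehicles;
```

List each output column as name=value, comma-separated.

[kia_sum: make = 'Kia']
vin=F72: ✗
vin=F66: ✗
vin=F41: ✗
vin=F57: ✗
vin=F56: ✗
vin=F40: ✗
vin=F82: ✗
vin=F19: ✓ → 156789
vin=F75: ✓ → 163200
kia_sum = 156789 + 163200 = 319989
—
[doors_sum: doors = 3 or mpg < 47]
vin=F72: ✗
vin=F66: ✓ → 94153
vin=F41: ✗
vin=F57: ✓ → 139531
vin=F56: ✓ → 243909
vin=F40: ✓ → 170764
vin=F82: ✓ → 138006
vin=F19: ✗
vin=F75: ✓ → 163200
doors_sum = 94153 + 139531 + 243909 + 170764 + 138006 + 163200 = 949563

kia_sum=319989, doors_sum=949563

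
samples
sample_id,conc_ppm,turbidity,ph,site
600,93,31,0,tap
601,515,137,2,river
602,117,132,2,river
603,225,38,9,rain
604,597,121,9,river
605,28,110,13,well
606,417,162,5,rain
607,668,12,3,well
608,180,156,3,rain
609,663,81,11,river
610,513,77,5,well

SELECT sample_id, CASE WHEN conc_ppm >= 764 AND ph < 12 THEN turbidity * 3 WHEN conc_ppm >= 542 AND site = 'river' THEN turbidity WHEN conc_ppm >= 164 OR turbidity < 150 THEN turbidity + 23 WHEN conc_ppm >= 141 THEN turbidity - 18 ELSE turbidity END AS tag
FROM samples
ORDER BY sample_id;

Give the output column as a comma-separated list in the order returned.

sample_id=600: conc_ppm >= 164 OR turbidity < 150 → 54
sample_id=601: conc_ppm >= 164 OR turbidity < 150 → 160
sample_id=602: conc_ppm >= 164 OR turbidity < 150 → 155
sample_id=603: conc_ppm >= 164 OR turbidity < 150 → 61
sample_id=604: conc_ppm >= 542 AND site = 'river' → 121
sample_id=605: conc_ppm >= 164 OR turbidity < 150 → 133
sample_id=606: conc_ppm >= 164 OR turbidity < 150 → 185
sample_id=607: conc_ppm >= 164 OR turbidity < 150 → 35
sample_id=608: conc_ppm >= 164 OR turbidity < 150 → 179
sample_id=609: conc_ppm >= 542 AND site = 'river' → 81
sample_id=610: conc_ppm >= 164 OR turbidity < 150 → 100

54, 160, 155, 61, 121, 133, 185, 35, 179, 81, 100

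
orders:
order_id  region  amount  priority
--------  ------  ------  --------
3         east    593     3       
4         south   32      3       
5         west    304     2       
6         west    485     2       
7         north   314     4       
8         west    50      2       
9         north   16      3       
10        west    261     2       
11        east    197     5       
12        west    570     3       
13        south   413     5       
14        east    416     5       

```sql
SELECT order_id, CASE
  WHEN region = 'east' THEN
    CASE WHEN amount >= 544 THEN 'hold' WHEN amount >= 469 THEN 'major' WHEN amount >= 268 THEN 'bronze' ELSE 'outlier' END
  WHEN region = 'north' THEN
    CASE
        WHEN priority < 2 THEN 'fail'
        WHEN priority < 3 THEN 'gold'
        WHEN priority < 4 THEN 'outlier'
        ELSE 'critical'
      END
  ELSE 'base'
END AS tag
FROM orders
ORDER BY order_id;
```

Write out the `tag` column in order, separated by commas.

order_id=3: region='east' → inner[amount >= 544] → hold
order_id=4: region='south' → outer ELSE → base
order_id=5: region='west' → outer ELSE → base
order_id=6: region='west' → outer ELSE → base
order_id=7: region='north' → inner[ELSE] → critical
order_id=8: region='west' → outer ELSE → base
order_id=9: region='north' → inner[priority < 4] → outlier
order_id=10: region='west' → outer ELSE → base
order_id=11: region='east' → inner[ELSE] → outlier
order_id=12: region='west' → outer ELSE → base
order_id=13: region='south' → outer ELSE → base
order_id=14: region='east' → inner[amount >= 268] → bronze

hold, base, base, base, critical, base, outlier, base, outlier, base, base, bronze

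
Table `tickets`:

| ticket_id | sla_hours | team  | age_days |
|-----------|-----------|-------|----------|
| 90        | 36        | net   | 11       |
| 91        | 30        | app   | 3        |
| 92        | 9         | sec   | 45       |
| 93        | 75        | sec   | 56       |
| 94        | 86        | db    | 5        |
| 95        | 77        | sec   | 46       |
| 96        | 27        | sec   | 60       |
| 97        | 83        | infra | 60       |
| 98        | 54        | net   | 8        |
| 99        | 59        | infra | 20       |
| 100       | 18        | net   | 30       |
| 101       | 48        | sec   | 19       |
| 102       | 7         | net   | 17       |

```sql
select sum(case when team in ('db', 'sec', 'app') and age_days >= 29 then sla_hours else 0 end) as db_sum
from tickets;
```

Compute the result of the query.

ticket_id=90: ✗
ticket_id=91: ✗
ticket_id=92: ✓ → 9
ticket_id=93: ✓ → 75
ticket_id=94: ✗
ticket_id=95: ✓ → 77
ticket_id=96: ✓ → 27
ticket_id=97: ✗
ticket_id=98: ✗
ticket_id=99: ✗
ticket_id=100: ✗
ticket_id=101: ✗
ticket_id=102: ✗
db_sum = 9 + 75 + 77 + 27 = 188

188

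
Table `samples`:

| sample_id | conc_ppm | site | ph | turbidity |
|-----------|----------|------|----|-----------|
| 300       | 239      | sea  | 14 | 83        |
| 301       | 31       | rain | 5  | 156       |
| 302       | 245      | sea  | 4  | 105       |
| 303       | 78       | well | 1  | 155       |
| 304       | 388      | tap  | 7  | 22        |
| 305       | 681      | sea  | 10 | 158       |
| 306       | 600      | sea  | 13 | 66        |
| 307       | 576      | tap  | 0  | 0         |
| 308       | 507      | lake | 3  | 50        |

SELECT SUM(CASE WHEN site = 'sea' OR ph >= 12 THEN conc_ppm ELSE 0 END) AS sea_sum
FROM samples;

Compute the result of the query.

1765

sample_id=300: ✓ → 239
sample_id=301: ✗
sample_id=302: ✓ → 245
sample_id=303: ✗
sample_id=304: ✗
sample_id=305: ✓ → 681
sample_id=306: ✓ → 600
sample_id=307: ✗
sample_id=308: ✗
sea_sum = 239 + 245 + 681 + 600 = 1765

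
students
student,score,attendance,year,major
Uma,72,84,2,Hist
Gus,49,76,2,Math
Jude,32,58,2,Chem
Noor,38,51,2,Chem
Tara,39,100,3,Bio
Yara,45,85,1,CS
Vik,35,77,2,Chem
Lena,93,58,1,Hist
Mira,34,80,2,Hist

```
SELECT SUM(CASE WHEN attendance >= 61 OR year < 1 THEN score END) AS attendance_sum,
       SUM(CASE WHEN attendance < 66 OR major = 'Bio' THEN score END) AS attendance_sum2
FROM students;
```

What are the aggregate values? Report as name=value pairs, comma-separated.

[attendance_sum: attendance >= 61 OR year < 1]
student=Uma: ✓ → 72
student=Gus: ✓ → 49
student=Jude: ✗
student=Noor: ✗
student=Tara: ✓ → 39
student=Yara: ✓ → 45
student=Vik: ✓ → 35
student=Lena: ✗
student=Mira: ✓ → 34
attendance_sum = 72 + 49 + 39 + 45 + 35 + 34 = 274
—
[attendance_sum2: attendance < 66 OR major = 'Bio']
student=Uma: ✗
student=Gus: ✗
student=Jude: ✓ → 32
student=Noor: ✓ → 38
student=Tara: ✓ → 39
student=Yara: ✗
student=Vik: ✗
student=Lena: ✓ → 93
student=Mira: ✗
attendance_sum2 = 32 + 38 + 39 + 93 = 202

attendance_sum=274, attendance_sum2=202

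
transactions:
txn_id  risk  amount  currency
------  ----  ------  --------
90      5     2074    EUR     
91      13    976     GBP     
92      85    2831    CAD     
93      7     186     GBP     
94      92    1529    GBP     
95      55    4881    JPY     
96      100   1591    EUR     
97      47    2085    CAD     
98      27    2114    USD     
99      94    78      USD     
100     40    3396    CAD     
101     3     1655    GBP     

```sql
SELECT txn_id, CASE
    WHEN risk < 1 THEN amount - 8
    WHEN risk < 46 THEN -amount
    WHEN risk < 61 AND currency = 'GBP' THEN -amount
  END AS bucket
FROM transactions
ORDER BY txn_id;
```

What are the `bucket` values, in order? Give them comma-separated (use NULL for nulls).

-2074, -976, NULL, -186, NULL, NULL, NULL, NULL, -2114, NULL, -3396, -1655

txn_id=90: risk < 46 → -2074
txn_id=91: risk < 46 → -976
txn_id=92: (no match → NULL) → NULL
txn_id=93: risk < 46 → -186
txn_id=94: (no match → NULL) → NULL
txn_id=95: (no match → NULL) → NULL
txn_id=96: (no match → NULL) → NULL
txn_id=97: (no match → NULL) → NULL
txn_id=98: risk < 46 → -2114
txn_id=99: (no match → NULL) → NULL
txn_id=100: risk < 46 → -3396
txn_id=101: risk < 46 → -1655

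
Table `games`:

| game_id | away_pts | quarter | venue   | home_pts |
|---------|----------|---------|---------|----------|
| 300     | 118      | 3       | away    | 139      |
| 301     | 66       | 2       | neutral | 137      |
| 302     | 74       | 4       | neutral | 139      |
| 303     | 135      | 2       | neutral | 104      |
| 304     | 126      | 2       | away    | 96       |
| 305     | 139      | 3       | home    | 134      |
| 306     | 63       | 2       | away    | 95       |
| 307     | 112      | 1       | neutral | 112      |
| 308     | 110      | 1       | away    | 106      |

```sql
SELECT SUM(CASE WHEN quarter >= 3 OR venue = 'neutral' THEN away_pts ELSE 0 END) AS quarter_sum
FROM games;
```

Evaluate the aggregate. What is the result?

game_id=300: ✓ → 118
game_id=301: ✓ → 66
game_id=302: ✓ → 74
game_id=303: ✓ → 135
game_id=304: ✗
game_id=305: ✓ → 139
game_id=306: ✗
game_id=307: ✓ → 112
game_id=308: ✗
quarter_sum = 118 + 66 + 74 + 135 + 139 + 112 = 644

644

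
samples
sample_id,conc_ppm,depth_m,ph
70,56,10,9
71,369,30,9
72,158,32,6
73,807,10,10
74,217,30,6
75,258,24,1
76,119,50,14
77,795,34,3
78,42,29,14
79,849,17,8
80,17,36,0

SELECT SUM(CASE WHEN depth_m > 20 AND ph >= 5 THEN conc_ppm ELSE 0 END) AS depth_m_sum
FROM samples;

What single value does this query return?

sample_id=70: ✗
sample_id=71: ✓ → 369
sample_id=72: ✓ → 158
sample_id=73: ✗
sample_id=74: ✓ → 217
sample_id=75: ✗
sample_id=76: ✓ → 119
sample_id=77: ✗
sample_id=78: ✓ → 42
sample_id=79: ✗
sample_id=80: ✗
depth_m_sum = 369 + 158 + 217 + 119 + 42 = 905

905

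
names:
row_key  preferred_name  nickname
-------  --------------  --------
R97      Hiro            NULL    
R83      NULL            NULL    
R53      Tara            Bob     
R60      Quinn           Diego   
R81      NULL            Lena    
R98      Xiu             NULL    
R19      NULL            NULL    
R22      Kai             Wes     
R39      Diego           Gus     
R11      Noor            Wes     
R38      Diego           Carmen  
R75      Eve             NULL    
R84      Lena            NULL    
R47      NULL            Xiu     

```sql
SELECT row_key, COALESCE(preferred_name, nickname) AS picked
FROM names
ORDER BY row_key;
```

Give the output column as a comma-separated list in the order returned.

Noor, NULL, Kai, Diego, Diego, Xiu, Tara, Quinn, Eve, Lena, NULL, Lena, Hiro, Xiu

row_key=R11: preferred_name=Noor → Noor
row_key=R19: preferred_name=NULL, nickname=NULL (all NULL) → NULL
row_key=R22: preferred_name=Kai → Kai
row_key=R38: preferred_name=Diego → Diego
row_key=R39: preferred_name=Diego → Diego
row_key=R47: preferred_name=NULL, nickname=Xiu → Xiu
row_key=R53: preferred_name=Tara → Tara
row_key=R60: preferred_name=Quinn → Quinn
row_key=R75: preferred_name=Eve → Eve
row_key=R81: preferred_name=NULL, nickname=Lena → Lena
row_key=R83: preferred_name=NULL, nickname=NULL (all NULL) → NULL
row_key=R84: preferred_name=Lena → Lena
row_key=R97: preferred_name=Hiro → Hiro
row_key=R98: preferred_name=Xiu → Xiu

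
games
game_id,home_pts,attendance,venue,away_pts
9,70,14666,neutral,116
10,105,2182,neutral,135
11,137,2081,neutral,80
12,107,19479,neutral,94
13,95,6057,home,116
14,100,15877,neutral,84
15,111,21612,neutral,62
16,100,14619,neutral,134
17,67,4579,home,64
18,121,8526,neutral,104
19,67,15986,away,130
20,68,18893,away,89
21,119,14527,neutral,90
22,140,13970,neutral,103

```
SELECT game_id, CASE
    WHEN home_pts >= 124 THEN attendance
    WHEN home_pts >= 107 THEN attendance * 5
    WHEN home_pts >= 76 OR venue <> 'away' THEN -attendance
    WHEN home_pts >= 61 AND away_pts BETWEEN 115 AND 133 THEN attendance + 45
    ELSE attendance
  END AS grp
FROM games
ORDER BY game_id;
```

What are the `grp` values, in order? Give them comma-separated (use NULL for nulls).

game_id=9: home_pts >= 76 OR venue <> 'away' → -14666
game_id=10: home_pts >= 76 OR venue <> 'away' → -2182
game_id=11: home_pts >= 124 → 2081
game_id=12: home_pts >= 107 → 97395
game_id=13: home_pts >= 76 OR venue <> 'away' → -6057
game_id=14: home_pts >= 76 OR venue <> 'away' → -15877
game_id=15: home_pts >= 107 → 108060
game_id=16: home_pts >= 76 OR venue <> 'away' → -14619
game_id=17: home_pts >= 76 OR venue <> 'away' → -4579
game_id=18: home_pts >= 107 → 42630
game_id=19: home_pts >= 61 AND away_pts BETWEEN 115 AND 133 → 16031
game_id=20: ELSE → 18893
game_id=21: home_pts >= 107 → 72635
game_id=22: home_pts >= 124 → 13970

-14666, -2182, 2081, 97395, -6057, -15877, 108060, -14619, -4579, 42630, 16031, 18893, 72635, 13970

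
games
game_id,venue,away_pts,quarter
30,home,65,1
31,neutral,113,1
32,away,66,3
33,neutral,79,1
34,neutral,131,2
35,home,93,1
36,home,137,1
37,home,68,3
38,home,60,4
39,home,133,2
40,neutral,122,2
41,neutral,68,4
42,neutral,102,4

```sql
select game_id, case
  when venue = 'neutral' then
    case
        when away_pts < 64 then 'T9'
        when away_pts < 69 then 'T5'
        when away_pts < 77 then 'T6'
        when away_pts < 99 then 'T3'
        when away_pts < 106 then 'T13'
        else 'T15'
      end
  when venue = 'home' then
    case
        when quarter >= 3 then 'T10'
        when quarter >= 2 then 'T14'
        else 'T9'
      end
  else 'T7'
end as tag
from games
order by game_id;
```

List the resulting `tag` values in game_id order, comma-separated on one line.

T9, T15, T7, T3, T15, T9, T9, T10, T10, T14, T15, T5, T13

game_id=30: venue='home' → inner[ELSE] → T9
game_id=31: venue='neutral' → inner[ELSE] → T15
game_id=32: venue='away' → outer ELSE → T7
game_id=33: venue='neutral' → inner[away_pts < 99] → T3
game_id=34: venue='neutral' → inner[ELSE] → T15
game_id=35: venue='home' → inner[ELSE] → T9
game_id=36: venue='home' → inner[ELSE] → T9
game_id=37: venue='home' → inner[quarter >= 3] → T10
game_id=38: venue='home' → inner[quarter >= 3] → T10
game_id=39: venue='home' → inner[quarter >= 2] → T14
game_id=40: venue='neutral' → inner[ELSE] → T15
game_id=41: venue='neutral' → inner[away_pts < 69] → T5
game_id=42: venue='neutral' → inner[away_pts < 106] → T13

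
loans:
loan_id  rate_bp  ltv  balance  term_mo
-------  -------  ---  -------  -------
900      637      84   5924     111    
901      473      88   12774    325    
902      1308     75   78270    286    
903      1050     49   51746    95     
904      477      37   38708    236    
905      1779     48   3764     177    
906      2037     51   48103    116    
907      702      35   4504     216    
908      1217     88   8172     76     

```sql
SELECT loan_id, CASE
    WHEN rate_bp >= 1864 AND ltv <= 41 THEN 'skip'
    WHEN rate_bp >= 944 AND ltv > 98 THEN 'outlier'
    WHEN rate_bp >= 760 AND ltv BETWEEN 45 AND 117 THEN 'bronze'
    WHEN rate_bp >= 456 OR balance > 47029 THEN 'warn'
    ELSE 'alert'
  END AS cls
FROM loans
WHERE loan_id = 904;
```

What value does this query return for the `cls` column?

loan_id = 904: rate_bp=477, ltv=37, balance=38708, term_mo=236.
rate_bp >= 1864 AND ltv <= 41 → false
rate_bp >= 944 AND ltv > 98 → false
rate_bp >= 760 AND ltv BETWEEN 45 AND 117 → false
rate_bp >= 456 OR balance > 47029 → true → warn

warn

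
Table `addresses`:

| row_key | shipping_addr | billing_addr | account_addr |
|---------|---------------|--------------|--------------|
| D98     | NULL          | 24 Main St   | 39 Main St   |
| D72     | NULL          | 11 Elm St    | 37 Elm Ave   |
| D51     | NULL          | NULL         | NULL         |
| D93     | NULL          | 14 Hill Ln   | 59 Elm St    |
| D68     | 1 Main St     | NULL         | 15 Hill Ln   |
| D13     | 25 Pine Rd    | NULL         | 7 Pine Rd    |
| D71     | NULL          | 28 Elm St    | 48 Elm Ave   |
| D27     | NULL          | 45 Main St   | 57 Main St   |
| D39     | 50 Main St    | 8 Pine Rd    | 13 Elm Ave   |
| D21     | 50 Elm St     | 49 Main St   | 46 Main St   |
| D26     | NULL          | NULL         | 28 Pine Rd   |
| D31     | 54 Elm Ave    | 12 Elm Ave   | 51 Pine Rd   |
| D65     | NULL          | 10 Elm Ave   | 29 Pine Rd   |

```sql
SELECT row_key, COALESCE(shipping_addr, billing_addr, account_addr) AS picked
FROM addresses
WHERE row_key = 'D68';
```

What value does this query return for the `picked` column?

row_key = D68: shipping_addr=1 Main St, billing_addr=NULL, account_addr=15 Hill Ln.
shipping_addr=1 Main St → 1 Main St

1 Main St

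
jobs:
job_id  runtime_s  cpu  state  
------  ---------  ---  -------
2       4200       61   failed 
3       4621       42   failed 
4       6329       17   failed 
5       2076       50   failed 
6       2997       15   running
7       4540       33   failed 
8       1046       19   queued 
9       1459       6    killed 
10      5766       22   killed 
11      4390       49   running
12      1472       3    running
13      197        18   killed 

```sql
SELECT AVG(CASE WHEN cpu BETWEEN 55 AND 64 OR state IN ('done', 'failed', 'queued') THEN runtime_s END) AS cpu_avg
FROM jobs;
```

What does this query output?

3802

job_id=2: ✓ → 4200
job_id=3: ✓ → 4621
job_id=4: ✓ → 6329
job_id=5: ✓ → 2076
job_id=6: ✗
job_id=7: ✓ → 4540
job_id=8: ✓ → 1046
job_id=9: ✗
job_id=10: ✗
job_id=11: ✗
job_id=12: ✗
job_id=13: ✗
cpu_avg = (4200 + 4621 + 6329 + 2076 + 4540 + 1046) / 6 = 3802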